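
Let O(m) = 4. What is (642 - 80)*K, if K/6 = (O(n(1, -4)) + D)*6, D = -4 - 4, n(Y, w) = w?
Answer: -80928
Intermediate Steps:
D = -8
K = -144 (K = 6*((4 - 8)*6) = 6*(-4*6) = 6*(-24) = -144)
(642 - 80)*K = (642 - 80)*(-144) = 562*(-144) = -80928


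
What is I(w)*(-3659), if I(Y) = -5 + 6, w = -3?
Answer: -3659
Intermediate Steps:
I(Y) = 1
I(w)*(-3659) = 1*(-3659) = -3659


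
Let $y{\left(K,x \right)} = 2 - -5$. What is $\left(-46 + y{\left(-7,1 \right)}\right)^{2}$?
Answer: $1521$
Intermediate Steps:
$y{\left(K,x \right)} = 7$ ($y{\left(K,x \right)} = 2 + 5 = 7$)
$\left(-46 + y{\left(-7,1 \right)}\right)^{2} = \left(-46 + 7\right)^{2} = \left(-39\right)^{2} = 1521$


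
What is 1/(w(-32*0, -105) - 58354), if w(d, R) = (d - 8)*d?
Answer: -1/58354 ≈ -1.7137e-5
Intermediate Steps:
w(d, R) = d*(-8 + d) (w(d, R) = (-8 + d)*d = d*(-8 + d))
1/(w(-32*0, -105) - 58354) = 1/((-32*0)*(-8 - 32*0) - 58354) = 1/(0*(-8 + 0) - 58354) = 1/(0*(-8) - 58354) = 1/(0 - 58354) = 1/(-58354) = -1/58354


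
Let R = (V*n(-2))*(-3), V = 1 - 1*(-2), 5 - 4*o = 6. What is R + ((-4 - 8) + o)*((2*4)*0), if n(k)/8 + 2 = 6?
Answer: -288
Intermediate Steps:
o = -¼ (o = 5/4 - ¼*6 = 5/4 - 3/2 = -¼ ≈ -0.25000)
n(k) = 32 (n(k) = -16 + 8*6 = -16 + 48 = 32)
V = 3 (V = 1 + 2 = 3)
R = -288 (R = (3*32)*(-3) = 96*(-3) = -288)
R + ((-4 - 8) + o)*((2*4)*0) = -288 + ((-4 - 8) - ¼)*((2*4)*0) = -288 + (-12 - ¼)*(8*0) = -288 - 49/4*0 = -288 + 0 = -288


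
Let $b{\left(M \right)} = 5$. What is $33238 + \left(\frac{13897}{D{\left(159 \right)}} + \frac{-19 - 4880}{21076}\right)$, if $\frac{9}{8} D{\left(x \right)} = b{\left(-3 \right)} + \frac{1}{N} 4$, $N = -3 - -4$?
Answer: $\frac{1474261671}{42152} \approx 34975.0$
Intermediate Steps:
$N = 1$ ($N = -3 + 4 = 1$)
$D{\left(x \right)} = 8$ ($D{\left(x \right)} = \frac{8 \left(5 + 1^{-1} \cdot 4\right)}{9} = \frac{8 \left(5 + 1 \cdot 4\right)}{9} = \frac{8 \left(5 + 4\right)}{9} = \frac{8}{9} \cdot 9 = 8$)
$33238 + \left(\frac{13897}{D{\left(159 \right)}} + \frac{-19 - 4880}{21076}\right) = 33238 + \left(\frac{13897}{8} + \frac{-19 - 4880}{21076}\right) = 33238 + \left(13897 \cdot \frac{1}{8} + \left(-19 - 4880\right) \frac{1}{21076}\right) = 33238 + \left(\frac{13897}{8} - \frac{4899}{21076}\right) = 33238 + \frac{73213495}{42152} = \frac{1474261671}{42152}$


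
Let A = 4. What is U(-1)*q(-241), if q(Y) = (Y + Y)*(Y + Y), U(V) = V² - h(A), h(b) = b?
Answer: -696972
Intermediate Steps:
U(V) = -4 + V² (U(V) = V² - 1*4 = V² - 4 = -4 + V²)
q(Y) = 4*Y² (q(Y) = (2*Y)*(2*Y) = 4*Y²)
U(-1)*q(-241) = (-4 + (-1)²)*(4*(-241)²) = (-4 + 1)*(4*58081) = -3*232324 = -696972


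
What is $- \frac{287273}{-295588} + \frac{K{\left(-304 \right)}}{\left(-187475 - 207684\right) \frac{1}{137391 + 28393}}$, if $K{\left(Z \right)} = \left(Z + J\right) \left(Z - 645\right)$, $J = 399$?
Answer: $\frac{4418047590745167}{116804258492} \approx 37824.0$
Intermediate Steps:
$K{\left(Z \right)} = \left(-645 + Z\right) \left(399 + Z\right)$ ($K{\left(Z \right)} = \left(Z + 399\right) \left(Z - 645\right) = \left(399 + Z\right) \left(-645 + Z\right) = \left(-645 + Z\right) \left(399 + Z\right)$)
$- \frac{287273}{-295588} + \frac{K{\left(-304 \right)}}{\left(-187475 - 207684\right) \frac{1}{137391 + 28393}} = - \frac{287273}{-295588} + \frac{-257355 + \left(-304\right)^{2} - -74784}{\left(-187475 - 207684\right) \frac{1}{137391 + 28393}} = \left(-287273\right) \left(- \frac{1}{295588}\right) + \frac{-257355 + 92416 + 74784}{\left(-395159\right) \frac{1}{165784}} = \frac{287273}{295588} - \frac{90155}{\left(-395159\right) \frac{1}{165784}} = \frac{287273}{295588} - \frac{90155}{- \frac{395159}{165784}} = \frac{287273}{295588} - - \frac{14946256520}{395159} = \frac{287273}{295588} + \frac{14946256520}{395159} = \frac{4418047590745167}{116804258492}$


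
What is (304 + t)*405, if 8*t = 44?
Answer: 250695/2 ≈ 1.2535e+5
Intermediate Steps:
t = 11/2 (t = (⅛)*44 = 11/2 ≈ 5.5000)
(304 + t)*405 = (304 + 11/2)*405 = (619/2)*405 = 250695/2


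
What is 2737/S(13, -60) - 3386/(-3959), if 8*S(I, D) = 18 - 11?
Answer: 12387138/3959 ≈ 3128.9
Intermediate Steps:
S(I, D) = 7/8 (S(I, D) = (18 - 11)/8 = (⅛)*7 = 7/8)
2737/S(13, -60) - 3386/(-3959) = 2737/(7/8) - 3386/(-3959) = 2737*(8/7) - 3386*(-1/3959) = 3128 + 3386/3959 = 12387138/3959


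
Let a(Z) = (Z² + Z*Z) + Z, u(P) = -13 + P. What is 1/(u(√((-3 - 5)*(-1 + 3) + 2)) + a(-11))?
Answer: 109/23769 - I*√14/47538 ≈ 0.0045858 - 7.8709e-5*I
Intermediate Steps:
a(Z) = Z + 2*Z² (a(Z) = (Z² + Z²) + Z = 2*Z² + Z = Z + 2*Z²)
1/(u(√((-3 - 5)*(-1 + 3) + 2)) + a(-11)) = 1/((-13 + √((-3 - 5)*(-1 + 3) + 2)) - 11*(1 + 2*(-11))) = 1/((-13 + √(-8*2 + 2)) - 11*(1 - 22)) = 1/((-13 + √(-16 + 2)) - 11*(-21)) = 1/((-13 + √(-14)) + 231) = 1/((-13 + I*√14) + 231) = 1/(218 + I*√14)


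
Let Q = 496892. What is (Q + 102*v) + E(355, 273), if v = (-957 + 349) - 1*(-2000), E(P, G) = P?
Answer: 639231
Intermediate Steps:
v = 1392 (v = -608 + 2000 = 1392)
(Q + 102*v) + E(355, 273) = (496892 + 102*1392) + 355 = (496892 + 141984) + 355 = 638876 + 355 = 639231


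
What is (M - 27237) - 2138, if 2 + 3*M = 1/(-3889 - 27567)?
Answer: -924040971/31456 ≈ -29376.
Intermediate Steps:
M = -20971/31456 (M = -⅔ + 1/(3*(-3889 - 27567)) = -⅔ + (⅓)/(-31456) = -⅔ + (⅓)*(-1/31456) = -⅔ - 1/94368 = -20971/31456 ≈ -0.66668)
(M - 27237) - 2138 = (-20971/31456 - 27237) - 2138 = -856788043/31456 - 2138 = -924040971/31456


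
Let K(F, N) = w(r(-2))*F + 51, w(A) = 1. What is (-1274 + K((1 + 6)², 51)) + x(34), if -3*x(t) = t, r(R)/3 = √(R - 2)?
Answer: -3556/3 ≈ -1185.3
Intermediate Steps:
r(R) = 3*√(-2 + R) (r(R) = 3*√(R - 2) = 3*√(-2 + R))
x(t) = -t/3
K(F, N) = 51 + F (K(F, N) = 1*F + 51 = F + 51 = 51 + F)
(-1274 + K((1 + 6)², 51)) + x(34) = (-1274 + (51 + (1 + 6)²)) - ⅓*34 = (-1274 + (51 + 7²)) - 34/3 = (-1274 + (51 + 49)) - 34/3 = (-1274 + 100) - 34/3 = -1174 - 34/3 = -3556/3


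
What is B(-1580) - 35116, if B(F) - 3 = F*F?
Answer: 2461287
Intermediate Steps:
B(F) = 3 + F² (B(F) = 3 + F*F = 3 + F²)
B(-1580) - 35116 = (3 + (-1580)²) - 35116 = (3 + 2496400) - 35116 = 2496403 - 35116 = 2461287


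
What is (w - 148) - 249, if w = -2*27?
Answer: -451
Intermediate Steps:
w = -54
(w - 148) - 249 = (-54 - 148) - 249 = -202 - 249 = -451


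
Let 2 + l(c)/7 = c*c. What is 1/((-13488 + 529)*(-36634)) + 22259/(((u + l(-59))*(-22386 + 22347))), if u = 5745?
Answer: -203216088841/10716543525441 ≈ -0.018963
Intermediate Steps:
l(c) = -14 + 7*c**2 (l(c) = -14 + 7*(c*c) = -14 + 7*c**2)
1/((-13488 + 529)*(-36634)) + 22259/(((u + l(-59))*(-22386 + 22347))) = 1/((-13488 + 529)*(-36634)) + 22259/(((5745 + (-14 + 7*(-59)**2))*(-22386 + 22347))) = -1/36634/(-12959) + 22259/(((5745 + (-14 + 7*3481))*(-39))) = -1/12959*(-1/36634) + 22259/(((5745 + (-14 + 24367))*(-39))) = 1/474740006 + 22259/(((5745 + 24353)*(-39))) = 1/474740006 + 22259/((30098*(-39))) = 1/474740006 + 22259/(-1173822) = 1/474740006 + 22259*(-1/1173822) = 1/474740006 - 22259/1173822 = -203216088841/10716543525441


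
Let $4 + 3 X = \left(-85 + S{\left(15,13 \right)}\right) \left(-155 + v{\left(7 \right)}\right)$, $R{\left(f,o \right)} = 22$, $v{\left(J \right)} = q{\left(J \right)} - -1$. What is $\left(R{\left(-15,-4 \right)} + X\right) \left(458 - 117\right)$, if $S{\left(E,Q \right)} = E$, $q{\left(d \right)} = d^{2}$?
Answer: $\frac{2527492}{3} \approx 8.425 \cdot 10^{5}$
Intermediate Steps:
$v{\left(J \right)} = 1 + J^{2}$ ($v{\left(J \right)} = J^{2} - -1 = J^{2} + 1 = 1 + J^{2}$)
$X = \frac{7346}{3}$ ($X = - \frac{4}{3} + \frac{\left(-85 + 15\right) \left(-155 + \left(1 + 7^{2}\right)\right)}{3} = - \frac{4}{3} + \frac{\left(-70\right) \left(-155 + \left(1 + 49\right)\right)}{3} = - \frac{4}{3} + \frac{\left(-70\right) \left(-155 + 50\right)}{3} = - \frac{4}{3} + \frac{\left(-70\right) \left(-105\right)}{3} = - \frac{4}{3} + \frac{1}{3} \cdot 7350 = - \frac{4}{3} + 2450 = \frac{7346}{3} \approx 2448.7$)
$\left(R{\left(-15,-4 \right)} + X\right) \left(458 - 117\right) = \left(22 + \frac{7346}{3}\right) \left(458 - 117\right) = \frac{7412}{3} \cdot 341 = \frac{2527492}{3}$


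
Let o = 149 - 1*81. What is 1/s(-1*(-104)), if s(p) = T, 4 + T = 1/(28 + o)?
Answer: -96/383 ≈ -0.25065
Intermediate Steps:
o = 68 (o = 149 - 81 = 68)
T = -383/96 (T = -4 + 1/(28 + 68) = -4 + 1/96 = -383/96 ≈ -3.9896)
s(p) = -383/96
1/s(-1*(-104)) = 1/(-383/96) = -96/383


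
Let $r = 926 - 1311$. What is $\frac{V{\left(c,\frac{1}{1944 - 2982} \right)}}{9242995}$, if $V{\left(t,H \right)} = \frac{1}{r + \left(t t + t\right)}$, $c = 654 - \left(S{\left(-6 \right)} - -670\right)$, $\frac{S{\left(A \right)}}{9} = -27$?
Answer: $\frac{1}{474821896145} \approx 2.1061 \cdot 10^{-12}$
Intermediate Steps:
$S{\left(A \right)} = -243$ ($S{\left(A \right)} = 9 \left(-27\right) = -243$)
$r = -385$
$c = 227$ ($c = 654 - \left(-243 - -670\right) = 654 - \left(-243 + 670\right) = 654 - 427 = 227$)
$V{\left(t,H \right)} = \frac{1}{-385 + t + t^{2}}$ ($V{\left(t,H \right)} = \frac{1}{-385 + \left(t t + t\right)} = \frac{1}{-385 + \left(t^{2} + t\right)} = \frac{1}{-385 + \left(t + t^{2}\right)} = \frac{1}{-385 + t + t^{2}}$)
$\frac{V{\left(c,\frac{1}{1944 - 2982} \right)}}{9242995} = \frac{1}{\left(-385 + 227 + 227^{2}\right) 9242995} = \frac{1}{-385 + 227 + 51529} \cdot \frac{1}{9242995} = \frac{1}{51371} \cdot \frac{1}{9242995} = \frac{1}{474821896145}$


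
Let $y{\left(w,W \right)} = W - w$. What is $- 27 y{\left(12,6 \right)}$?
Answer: $162$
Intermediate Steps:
$- 27 y{\left(12,6 \right)} = - 27 \left(6 - 12\right) = \left(-27\right) \left(-6\right) = 162$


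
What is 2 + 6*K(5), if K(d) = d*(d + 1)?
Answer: 182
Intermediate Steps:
K(d) = d*(1 + d)
2 + 6*K(5) = 2 + 6*(5*(1 + 5)) = 2 + 6*(5*6) = 2 + 6*30 = 2 + 180 = 182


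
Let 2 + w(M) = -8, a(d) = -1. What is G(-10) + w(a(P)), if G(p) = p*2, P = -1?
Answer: -30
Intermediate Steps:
w(M) = -10 (w(M) = -2 - 8 = -10)
G(p) = 2*p
G(-10) + w(a(P)) = 2*(-10) - 10 = -20 - 10 = -30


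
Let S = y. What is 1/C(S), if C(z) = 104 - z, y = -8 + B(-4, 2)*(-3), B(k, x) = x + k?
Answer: 1/106 ≈ 0.0094340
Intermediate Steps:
B(k, x) = k + x
y = -2 (y = -8 + (-4 + 2)*(-3) = -8 - 2*(-3) = -8 + 6 = -2)
S = -2
1/C(S) = 1/(104 - 1*(-2)) = 1/(104 + 2) = 1/106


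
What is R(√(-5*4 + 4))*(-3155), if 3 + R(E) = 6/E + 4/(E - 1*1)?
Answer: 173525/17 + 261865*I/34 ≈ 10207.0 + 7701.9*I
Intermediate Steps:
R(E) = -3 + 4/(-1 + E) + 6/E (R(E) = -3 + (6/E + 4/(E - 1*1)) = -3 + (6/E + 4/(E - 1)) = -3 + (6/E + 4/(-1 + E)) = -3 + (4/(-1 + E) + 6/E) = -3 + 4/(-1 + E) + 6/E)
R(√(-5*4 + 4))*(-3155) = ((-6 - 3*(√(-5*4 + 4))² + 13*√(-5*4 + 4))/((√(-5*4 + 4))*(-1 + √(-5*4 + 4))))*(-3155) = ((-6 - 3*(√(-20 + 4))² + 13*√(-20 + 4))/((√(-20 + 4))*(-1 + √(-20 + 4))))*(-3155) = ((-6 - 3*(√(-16))² + 13*√(-16))/((√(-16))*(-1 + √(-16))))*(-3155) = ((-6 - 3*(4*I)² + 13*(4*I))/(((4*I))*(-1 + 4*I)))*(-3155) = ((-I/4)*((-1 - 4*I)/17)*(-6 - 3*(-16) + 52*I))*(-3155) = ((-I/4)*((-1 - 4*I)/17)*(-6 + 48 + 52*I))*(-3155) = ((-I/4)*((-1 - 4*I)/17)*(42 + 52*I))*(-3155) = -I*(-1 - 4*I)*(42 + 52*I)/68*(-3155) = 3155*I*(-1 - 4*I)*(42 + 52*I)/68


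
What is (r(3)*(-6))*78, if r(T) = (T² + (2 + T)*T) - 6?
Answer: -8424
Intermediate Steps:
r(T) = -6 + T² + T*(2 + T) (r(T) = (T² + T*(2 + T)) - 6 = -6 + T² + T*(2 + T))
(r(3)*(-6))*78 = ((-6 + 2*3 + 2*3²)*(-6))*78 = ((-6 + 6 + 2*9)*(-6))*78 = ((-6 + 6 + 18)*(-6))*78 = (18*(-6))*78 = -108*78 = -8424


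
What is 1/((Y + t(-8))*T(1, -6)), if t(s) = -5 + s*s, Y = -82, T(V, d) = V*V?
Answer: -1/23 ≈ -0.043478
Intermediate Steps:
T(V, d) = V²
t(s) = -5 + s²
1/((Y + t(-8))*T(1, -6)) = 1/((-82 + (-5 + (-8)²))*1²) = 1/((-82 + (-5 + 64))*1) = 1/((-82 + 59)*1) = 1/(-23*1) = 1/(-23) = -1/23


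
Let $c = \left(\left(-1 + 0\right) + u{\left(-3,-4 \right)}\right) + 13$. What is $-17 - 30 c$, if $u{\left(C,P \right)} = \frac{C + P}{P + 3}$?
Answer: $-587$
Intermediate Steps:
$u{\left(C,P \right)} = \frac{C + P}{3 + P}$
$c = 19$ ($c = \left(\left(-1 + 0\right) + \frac{-3 - 4}{3 - 4}\right) + 13 = \left(-1 + \frac{1}{-1} \left(-7\right)\right) + 13 = \left(-1 - -7\right) + 13 = \left(-1 + 7\right) + 13 = 6 + 13 = 19$)
$-17 - 30 c = -17 - 570 = -587$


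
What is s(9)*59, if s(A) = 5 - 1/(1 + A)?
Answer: 2891/10 ≈ 289.10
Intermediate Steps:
s(9)*59 = ((4 + 5*9)/(1 + 9))*59 = ((4 + 45)/10)*59 = ((⅒)*49)*59 = (49/10)*59 = 2891/10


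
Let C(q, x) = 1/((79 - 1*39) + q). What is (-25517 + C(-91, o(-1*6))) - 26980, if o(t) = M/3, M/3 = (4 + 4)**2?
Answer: -2677348/51 ≈ -52497.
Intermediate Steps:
M = 192 (M = 3*(4 + 4)**2 = 3*8**2 = 3*64 = 192)
o(t) = 64 (o(t) = 192/3 = 192*(1/3) = 64)
C(q, x) = 1/(40 + q) (C(q, x) = 1/((79 - 39) + q) = 1/(40 + q))
(-25517 + C(-91, o(-1*6))) - 26980 = (-25517 + 1/(40 - 91)) - 26980 = (-25517 + 1/(-51)) - 26980 = (-25517 - 1/51) - 26980 = -1301368/51 - 26980 = -2677348/51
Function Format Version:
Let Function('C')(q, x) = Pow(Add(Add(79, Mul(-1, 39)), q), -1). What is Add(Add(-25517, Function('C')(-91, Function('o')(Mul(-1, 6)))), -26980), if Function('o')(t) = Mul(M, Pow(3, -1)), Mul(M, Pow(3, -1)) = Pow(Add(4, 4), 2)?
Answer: Rational(-2677348, 51) ≈ -52497.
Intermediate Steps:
M = 192 (M = Mul(3, Pow(Add(4, 4), 2)) = Mul(3, Pow(8, 2)) = Mul(3, 64) = 192)
Function('o')(t) = 64 (Function('o')(t) = Mul(192, Pow(3, -1)) = Mul(192, Rational(1, 3)) = 64)
Function('C')(q, x) = Pow(Add(40, q), -1) (Function('C')(q, x) = Pow(Add(Add(79, -39), q), -1) = Pow(Add(40, q), -1))
Add(Add(-25517, Function('C')(-91, Function('o')(Mul(-1, 6)))), -26980) = Add(Add(-25517, Pow(Add(40, -91), -1)), -26980) = Add(Add(-25517, Pow(-51, -1)), -26980) = Add(Add(-25517, Rational(-1, 51)), -26980) = Add(Rational(-1301368, 51), -26980) = Rational(-2677348, 51)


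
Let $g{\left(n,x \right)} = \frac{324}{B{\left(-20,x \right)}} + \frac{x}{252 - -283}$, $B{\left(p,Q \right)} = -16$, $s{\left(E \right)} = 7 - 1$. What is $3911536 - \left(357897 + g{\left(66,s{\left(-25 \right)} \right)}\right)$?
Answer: $\frac{7604830771}{2140} \approx 3.5537 \cdot 10^{6}$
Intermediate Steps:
$s{\left(E \right)} = 6$
$g{\left(n,x \right)} = - \frac{81}{4} + \frac{x}{535}$ ($g{\left(n,x \right)} = \frac{324}{-16} + \frac{x}{252 - -283} = 324 \left(- \frac{1}{16}\right) + \frac{x}{252 + 283} = - \frac{81}{4} + \frac{x}{535}$)
$3911536 - \left(357897 + g{\left(66,s{\left(-25 \right)} \right)}\right) = 3911536 - \left(357897 + \left(- \frac{81}{4} + \frac{1}{535} \cdot 6\right)\right) = 3911536 - \left(357897 + \left(- \frac{81}{4} + \frac{6}{535}\right)\right) = 3911536 - \left(357897 - \frac{43311}{2140}\right) = 3911536 - \frac{765856269}{2140} = \frac{7604830771}{2140}$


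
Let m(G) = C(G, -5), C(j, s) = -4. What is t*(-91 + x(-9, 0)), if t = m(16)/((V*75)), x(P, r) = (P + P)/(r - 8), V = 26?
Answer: 71/390 ≈ 0.18205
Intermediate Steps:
m(G) = -4
x(P, r) = 2*P/(-8 + r) (x(P, r) = (2*P)/(-8 + r) = 2*P/(-8 + r))
t = -2/975 (t = -4/(26*75) = -4/1950 = -4*1/1950 = -2/975 ≈ -0.0020513)
t*(-91 + x(-9, 0)) = -2*(-91 + 2*(-9)/(-8 + 0))/975 = -2*(-91 + 2*(-9)/(-8))/975 = -2*(-91 + 2*(-9)*(-⅛))/975 = -2*(-91 + 9/4)/975 = -2/975*(-355/4) = 71/390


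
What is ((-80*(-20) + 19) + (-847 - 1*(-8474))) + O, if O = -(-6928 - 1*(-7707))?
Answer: 8467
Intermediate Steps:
O = -779 (O = -(-6928 + 7707) = -1*779 = -779)
((-80*(-20) + 19) + (-847 - 1*(-8474))) + O = ((-80*(-20) + 19) + (-847 - 1*(-8474))) - 779 = ((1600 + 19) + (-847 + 8474)) - 779 = (1619 + 7627) - 779 = 9246 - 779 = 8467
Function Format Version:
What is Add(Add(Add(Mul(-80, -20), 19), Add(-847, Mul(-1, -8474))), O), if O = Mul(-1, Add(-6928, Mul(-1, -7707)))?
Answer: 8467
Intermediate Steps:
O = -779 (O = Mul(-1, Add(-6928, 7707)) = Mul(-1, 779) = -779)
Add(Add(Add(Mul(-80, -20), 19), Add(-847, Mul(-1, -8474))), O) = Add(Add(Add(Mul(-80, -20), 19), Add(-847, Mul(-1, -8474))), -779) = Add(Add(Add(1600, 19), Add(-847, 8474)), -779) = Add(Add(1619, 7627), -779) = Add(9246, -779) = 8467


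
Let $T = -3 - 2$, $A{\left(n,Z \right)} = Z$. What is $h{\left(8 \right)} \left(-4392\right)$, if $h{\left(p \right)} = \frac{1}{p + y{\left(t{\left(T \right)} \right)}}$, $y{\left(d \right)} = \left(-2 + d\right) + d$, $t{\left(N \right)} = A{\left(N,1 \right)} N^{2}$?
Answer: $- \frac{549}{7} \approx -78.429$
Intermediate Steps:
$T = -5$
$t{\left(N \right)} = N^{2}$ ($t{\left(N \right)} = 1 N^{2} = N^{2}$)
$y{\left(d \right)} = -2 + 2 d$
$h{\left(p \right)} = \frac{1}{48 + p}$ ($h{\left(p \right)} = \frac{1}{p - \left(2 - 2 \left(-5\right)^{2}\right)} = \frac{1}{p + \left(-2 + 2 \cdot 25\right)} = \frac{1}{p + \left(-2 + 50\right)} = \frac{1}{p + 48} = \frac{1}{48 + p}$)
$h{\left(8 \right)} \left(-4392\right) = \frac{1}{48 + 8} \left(-4392\right) = \frac{1}{56} \left(-4392\right) = - \frac{549}{7}$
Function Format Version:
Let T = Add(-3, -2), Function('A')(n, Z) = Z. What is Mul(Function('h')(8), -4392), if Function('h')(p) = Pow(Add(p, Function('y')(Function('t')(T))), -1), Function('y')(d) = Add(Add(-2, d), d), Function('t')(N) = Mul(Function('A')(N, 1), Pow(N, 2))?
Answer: Rational(-549, 7) ≈ -78.429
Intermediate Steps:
T = -5
Function('t')(N) = Pow(N, 2) (Function('t')(N) = Mul(1, Pow(N, 2)) = Pow(N, 2))
Function('y')(d) = Add(-2, Mul(2, d))
Function('h')(p) = Pow(Add(48, p), -1) (Function('h')(p) = Pow(Add(p, Add(-2, Mul(2, Pow(-5, 2)))), -1) = Pow(Add(p, Add(-2, Mul(2, 25))), -1) = Pow(Add(p, Add(-2, 50)), -1) = Pow(Add(p, 48), -1) = Pow(Add(48, p), -1))
Mul(Function('h')(8), -4392) = Mul(Pow(Add(48, 8), -1), -4392) = Mul(Pow(56, -1), -4392) = Mul(Rational(1, 56), -4392) = Rational(-549, 7)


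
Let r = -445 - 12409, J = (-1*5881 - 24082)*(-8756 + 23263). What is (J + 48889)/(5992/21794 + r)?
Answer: 789350260624/23344507 ≈ 33813.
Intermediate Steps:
J = -434673241 (J = (-5881 - 24082)*14507 = -29963*14507 = -434673241)
r = -12854
(J + 48889)/(5992/21794 + r) = (-434673241 + 48889)/(5992/21794 - 12854) = -434624352/(5992*(1/21794) - 12854) = -434624352/(2996/10897 - 12854) = -434624352/(-140067042/10897) = -434624352*(-10897/140067042) = 789350260624/23344507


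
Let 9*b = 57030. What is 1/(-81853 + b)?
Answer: -3/226549 ≈ -1.3242e-5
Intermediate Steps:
b = 19010/3 (b = (1/9)*57030 = 19010/3 ≈ 6336.7)
1/(-81853 + b) = 1/(-81853 + 19010/3) = 1/(-226549/3) = -3/226549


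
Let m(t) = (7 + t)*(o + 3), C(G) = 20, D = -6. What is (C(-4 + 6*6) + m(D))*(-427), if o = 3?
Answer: -11102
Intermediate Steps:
m(t) = 42 + 6*t (m(t) = (7 + t)*(3 + 3) = (7 + t)*6 = 42 + 6*t)
(C(-4 + 6*6) + m(D))*(-427) = (20 + (42 + 6*(-6)))*(-427) = (20 + (42 - 36))*(-427) = (20 + 6)*(-427) = 26*(-427) = -11102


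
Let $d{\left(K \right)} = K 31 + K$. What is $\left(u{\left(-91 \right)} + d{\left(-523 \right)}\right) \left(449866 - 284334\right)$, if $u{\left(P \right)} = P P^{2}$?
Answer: $-127510458324$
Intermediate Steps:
$u{\left(P \right)} = P^{3}$
$d{\left(K \right)} = 32 K$ ($d{\left(K \right)} = 31 K + K = 32 K$)
$\left(u{\left(-91 \right)} + d{\left(-523 \right)}\right) \left(449866 - 284334\right) = \left(\left(-91\right)^{3} + 32 \left(-523\right)\right) \left(449866 - 284334\right) = \left(-753571 - 16736\right) 165532 = \left(-770307\right) 165532 = -127510458324$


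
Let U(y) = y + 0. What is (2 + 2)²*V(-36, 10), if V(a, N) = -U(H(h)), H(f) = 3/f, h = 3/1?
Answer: -16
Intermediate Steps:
h = 3 (h = 3*1 = 3)
U(y) = y
V(a, N) = -1 (V(a, N) = -3/3 = -1*1 = -1)
(2 + 2)²*V(-36, 10) = (2 + 2)²*(-1) = 4²*(-1) = 16*(-1) = -16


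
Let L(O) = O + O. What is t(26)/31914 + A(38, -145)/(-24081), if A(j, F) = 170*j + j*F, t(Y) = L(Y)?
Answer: -4844348/128086839 ≈ -0.037821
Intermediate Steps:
L(O) = 2*O
t(Y) = 2*Y
A(j, F) = 170*j + F*j
t(26)/31914 + A(38, -145)/(-24081) = (2*26)/31914 + (38*(170 - 145))/(-24081) = 52*(1/31914) + (38*25)*(-1/24081) = 26/15957 + 950*(-1/24081) = 26/15957 - 950/24081 = -4844348/128086839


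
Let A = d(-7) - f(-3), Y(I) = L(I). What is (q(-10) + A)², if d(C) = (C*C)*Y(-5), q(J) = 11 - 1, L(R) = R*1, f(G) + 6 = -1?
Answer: 51984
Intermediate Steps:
f(G) = -7 (f(G) = -6 - 1 = -7)
L(R) = R
Y(I) = I
q(J) = 10
d(C) = -5*C² (d(C) = (C*C)*(-5) = C²*(-5) = -5*C²)
A = -238 (A = -5*(-7)² - 1*(-7) = -5*49 + 7 = -245 + 7 = -238)
(q(-10) + A)² = (10 - 238)² = (-228)² = 51984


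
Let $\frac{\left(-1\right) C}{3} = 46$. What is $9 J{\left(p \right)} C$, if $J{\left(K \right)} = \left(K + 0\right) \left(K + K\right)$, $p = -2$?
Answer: $-9936$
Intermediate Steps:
$C = -138$ ($C = \left(-3\right) 46 = -138$)
$J{\left(K \right)} = 2 K^{2}$ ($J{\left(K \right)} = K 2 K = 2 K^{2}$)
$9 J{\left(p \right)} C = 9 \cdot 2 \left(-2\right)^{2} \left(-138\right) = 9 \cdot 2 \cdot 4 \left(-138\right) = 9 \cdot 8 \left(-138\right) = 72 \left(-138\right) = -9936$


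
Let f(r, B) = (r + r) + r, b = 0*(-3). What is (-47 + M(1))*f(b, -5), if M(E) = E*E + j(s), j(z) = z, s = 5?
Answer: 0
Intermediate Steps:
b = 0
f(r, B) = 3*r (f(r, B) = 2*r + r = 3*r)
M(E) = 5 + E² (M(E) = E*E + 5 = E² + 5 = 5 + E²)
(-47 + M(1))*f(b, -5) = (-47 + (5 + 1²))*(3*0) = (-47 + (5 + 1))*0 = (-47 + 6)*0 = -41*0 = 0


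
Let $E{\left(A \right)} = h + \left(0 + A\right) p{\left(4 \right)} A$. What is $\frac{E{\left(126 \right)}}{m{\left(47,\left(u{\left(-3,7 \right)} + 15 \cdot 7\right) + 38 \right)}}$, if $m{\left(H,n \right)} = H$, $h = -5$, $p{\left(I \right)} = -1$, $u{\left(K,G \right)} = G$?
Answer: $- \frac{15881}{47} \approx -337.89$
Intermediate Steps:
$E{\left(A \right)} = -5 - A^{2}$ ($E{\left(A \right)} = -5 + \left(0 + A\right) \left(-1\right) A = -5 + A \left(-1\right) A = -5 + - A A = -5 - A^{2}$)
$\frac{E{\left(126 \right)}}{m{\left(47,\left(u{\left(-3,7 \right)} + 15 \cdot 7\right) + 38 \right)}} = \frac{-5 - 126^{2}}{47} = \left(-5 - 15876\right) \frac{1}{47} = \left(-15881\right) \frac{1}{47} = - \frac{15881}{47}$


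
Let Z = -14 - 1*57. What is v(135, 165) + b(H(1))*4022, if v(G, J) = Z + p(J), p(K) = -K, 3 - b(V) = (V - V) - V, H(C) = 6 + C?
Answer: 39984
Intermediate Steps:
Z = -71 (Z = -14 - 57 = -71)
b(V) = 3 + V (b(V) = 3 - ((V - V) - V) = 3 - (0 - V) = 3 - (-1)*V = 3 + V)
v(G, J) = -71 - J
v(135, 165) + b(H(1))*4022 = (-71 - 1*165) + (3 + (6 + 1))*4022 = (-71 - 165) + (3 + 7)*4022 = -236 + 10*4022 = -236 + 40220 = 39984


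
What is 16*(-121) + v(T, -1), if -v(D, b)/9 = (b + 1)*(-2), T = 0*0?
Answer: -1936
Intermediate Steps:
T = 0
v(D, b) = 18 + 18*b (v(D, b) = -9*(b + 1)*(-2) = -9*(1 + b)*(-2) = -9*(-2 - 2*b) = 18 + 18*b)
16*(-121) + v(T, -1) = 16*(-121) + (18 + 18*(-1)) = -1936 + (18 - 18) = -1936 + 0 = -1936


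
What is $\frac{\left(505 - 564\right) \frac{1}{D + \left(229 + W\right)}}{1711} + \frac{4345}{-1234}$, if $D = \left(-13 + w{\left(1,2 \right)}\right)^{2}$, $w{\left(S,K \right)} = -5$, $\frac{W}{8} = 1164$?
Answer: $- \frac{1243040559}{353028890} \approx -3.5211$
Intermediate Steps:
$W = 9312$ ($W = 8 \cdot 1164 = 9312$)
$D = 324$ ($D = \left(-13 - 5\right)^{2} = \left(-18\right)^{2} = 324$)
$\frac{\left(505 - 564\right) \frac{1}{D + \left(229 + W\right)}}{1711} + \frac{4345}{-1234} = \frac{\left(505 - 564\right) \frac{1}{324 + \left(229 + 9312\right)}}{1711} + \frac{4345}{-1234} = - \frac{59}{324 + 9541} \cdot \frac{1}{1711} + 4345 \left(- \frac{1}{1234}\right) = - \frac{59}{9865} \cdot \frac{1}{1711} - \frac{4345}{1234} = \left(-59\right) \frac{1}{9865} \cdot \frac{1}{1711} - \frac{4345}{1234} = \left(- \frac{59}{9865}\right) \frac{1}{1711} - \frac{4345}{1234} = - \frac{1}{286085} - \frac{4345}{1234} = - \frac{1243040559}{353028890}$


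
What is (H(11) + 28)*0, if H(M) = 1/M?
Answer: 0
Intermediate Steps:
(H(11) + 28)*0 = (1/11 + 28)*0 = (309/11)*0 = 0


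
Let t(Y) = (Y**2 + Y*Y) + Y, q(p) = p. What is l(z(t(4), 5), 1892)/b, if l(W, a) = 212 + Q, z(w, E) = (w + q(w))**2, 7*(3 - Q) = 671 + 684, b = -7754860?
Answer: -15/5428402 ≈ -2.7632e-6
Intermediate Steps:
Q = -1334/7 (Q = 3 - (671 + 684)/7 = 3 - 1/7*1355 = 3 - 1355/7 = -1334/7 ≈ -190.57)
t(Y) = Y + 2*Y**2 (t(Y) = (Y**2 + Y**2) + Y = 2*Y**2 + Y = Y + 2*Y**2)
z(w, E) = 4*w**2 (z(w, E) = (w + w)**2 = (2*w)**2 = 4*w**2)
l(W, a) = 150/7 (l(W, a) = 212 - 1334/7 = 150/7)
l(z(t(4), 5), 1892)/b = (150/7)/(-7754860) = (150/7)*(-1/7754860) = -15/5428402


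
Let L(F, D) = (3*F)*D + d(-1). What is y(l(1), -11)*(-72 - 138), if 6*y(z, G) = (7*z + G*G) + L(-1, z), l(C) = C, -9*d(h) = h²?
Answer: -39340/9 ≈ -4371.1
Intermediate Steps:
d(h) = -h²/9
L(F, D) = -⅑ + 3*D*F (L(F, D) = (3*F)*D - ⅑*(-1)² = 3*D*F - ⅑*1 = 3*D*F - ⅑ = -⅑ + 3*D*F)
y(z, G) = -1/54 + G²/6 + 2*z/3 (y(z, G) = ((7*z + G*G) + (-⅑ + 3*z*(-1)))/6 = ((7*z + G²) + (-⅑ - 3*z))/6 = ((G² + 7*z) + (-⅑ - 3*z))/6 = (-⅑ + G² + 4*z)/6 = -1/54 + G²/6 + 2*z/3)
y(l(1), -11)*(-72 - 138) = (-1/54 + (⅙)*(-11)² + (⅔)*1)*(-72 - 138) = (-1/54 + (⅙)*121 + ⅔)*(-210) = (-1/54 + 121/6 + ⅔)*(-210) = (562/27)*(-210) = -39340/9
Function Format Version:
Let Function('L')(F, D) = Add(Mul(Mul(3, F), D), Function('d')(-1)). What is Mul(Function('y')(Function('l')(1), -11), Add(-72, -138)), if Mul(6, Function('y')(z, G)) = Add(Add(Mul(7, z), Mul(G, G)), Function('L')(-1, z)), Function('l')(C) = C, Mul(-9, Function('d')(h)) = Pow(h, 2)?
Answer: Rational(-39340, 9) ≈ -4371.1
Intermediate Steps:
Function('d')(h) = Mul(Rational(-1, 9), Pow(h, 2))
Function('L')(F, D) = Add(Rational(-1, 9), Mul(3, D, F)) (Function('L')(F, D) = Add(Mul(Mul(3, F), D), Mul(Rational(-1, 9), Pow(-1, 2))) = Add(Mul(3, D, F), Mul(Rational(-1, 9), 1)) = Add(Mul(3, D, F), Rational(-1, 9)) = Add(Rational(-1, 9), Mul(3, D, F)))
Function('y')(z, G) = Add(Rational(-1, 54), Mul(Rational(1, 6), Pow(G, 2)), Mul(Rational(2, 3), z)) (Function('y')(z, G) = Mul(Rational(1, 6), Add(Add(Mul(7, z), Mul(G, G)), Add(Rational(-1, 9), Mul(3, z, -1)))) = Mul(Rational(1, 6), Add(Add(Mul(7, z), Pow(G, 2)), Add(Rational(-1, 9), Mul(-3, z)))) = Mul(Rational(1, 6), Add(Add(Pow(G, 2), Mul(7, z)), Add(Rational(-1, 9), Mul(-3, z)))) = Mul(Rational(1, 6), Add(Rational(-1, 9), Pow(G, 2), Mul(4, z))) = Add(Rational(-1, 54), Mul(Rational(1, 6), Pow(G, 2)), Mul(Rational(2, 3), z)))
Mul(Function('y')(Function('l')(1), -11), Add(-72, -138)) = Mul(Add(Rational(-1, 54), Mul(Rational(1, 6), Pow(-11, 2)), Mul(Rational(2, 3), 1)), Add(-72, -138)) = Mul(Add(Rational(-1, 54), Mul(Rational(1, 6), 121), Rational(2, 3)), -210) = Mul(Add(Rational(-1, 54), Rational(121, 6), Rational(2, 3)), -210) = Mul(Rational(562, 27), -210) = Rational(-39340, 9)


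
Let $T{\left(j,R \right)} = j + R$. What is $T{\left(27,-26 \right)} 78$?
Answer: $78$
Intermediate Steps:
$T{\left(j,R \right)} = R + j$
$T{\left(27,-26 \right)} 78 = \left(-26 + 27\right) 78 = 1 \cdot 78 = 78$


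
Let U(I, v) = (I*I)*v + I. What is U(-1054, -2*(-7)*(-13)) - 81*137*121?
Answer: -203530503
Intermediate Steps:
U(I, v) = I + v*I**2 (U(I, v) = I**2*v + I = v*I**2 + I = I + v*I**2)
U(-1054, -2*(-7)*(-13)) - 81*137*121 = -1054*(1 - 1054*(-2*(-7))*(-13)) - 81*137*121 = -1054*(1 - 14756*(-13)) - 11097*121 = -1054*(1 - 1054*(-182)) - 1*1342737 = -1054*(1 + 191828) - 1342737 = -1054*191829 - 1342737 = -202187766 - 1342737 = -203530503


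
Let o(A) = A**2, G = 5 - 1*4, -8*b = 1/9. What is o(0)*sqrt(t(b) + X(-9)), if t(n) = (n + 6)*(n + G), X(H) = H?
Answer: 0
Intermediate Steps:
b = -1/72 (b = -1/8/9 = -1/8*1/9 = -1/72 ≈ -0.013889)
G = 1 (G = 5 - 4 = 1)
t(n) = (1 + n)*(6 + n) (t(n) = (n + 6)*(n + 1) = (6 + n)*(1 + n) = (1 + n)*(6 + n))
o(0)*sqrt(t(b) + X(-9)) = 0**2*sqrt((6 + (-1/72)**2 + 7*(-1/72)) - 9) = 0*sqrt((6 + 1/5184 - 7/72) - 9) = 0*sqrt(30601/5184 - 9) = 0*sqrt(-16055/5184) = 0*(13*I*sqrt(95)/72) = 0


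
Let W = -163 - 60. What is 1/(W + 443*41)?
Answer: 1/17940 ≈ 5.5741e-5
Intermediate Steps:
W = -223
1/(W + 443*41) = 1/(-223 + 443*41) = 1/(-223 + 18163) = 1/17940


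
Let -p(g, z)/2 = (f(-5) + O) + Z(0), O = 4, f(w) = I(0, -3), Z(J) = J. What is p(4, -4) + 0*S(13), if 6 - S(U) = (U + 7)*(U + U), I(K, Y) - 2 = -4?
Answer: -4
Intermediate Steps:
I(K, Y) = -2 (I(K, Y) = 2 - 4 = -2)
f(w) = -2
S(U) = 6 - 2*U*(7 + U) (S(U) = 6 - (U + 7)*(U + U) = 6 - (7 + U)*2*U = 6 - 2*U*(7 + U))
p(g, z) = -4 (p(g, z) = -2*((-2 + 4) + 0) = -2*(2 + 0) = -2*2 = -4)
p(4, -4) + 0*S(13) = -4 + 0*(6 - 14*13 - 2*13²) = -4 + 0*(6 - 182 - 2*169) = -4 + 0*(6 - 182 - 338) = -4 + 0*(-514) = -4 + 0 = -4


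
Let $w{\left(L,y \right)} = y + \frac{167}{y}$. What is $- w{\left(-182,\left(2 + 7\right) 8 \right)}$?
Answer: $- \frac{5351}{72} \approx -74.319$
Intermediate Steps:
$- w{\left(-182,\left(2 + 7\right) 8 \right)} = - (\left(2 + 7\right) 8 + \frac{167}{\left(2 + 7\right) 8}) = - (9 \cdot 8 + \frac{167}{9 \cdot 8}) = - (72 + \frac{167}{72}) = \left(-1\right) \frac{5351}{72} = - \frac{5351}{72}$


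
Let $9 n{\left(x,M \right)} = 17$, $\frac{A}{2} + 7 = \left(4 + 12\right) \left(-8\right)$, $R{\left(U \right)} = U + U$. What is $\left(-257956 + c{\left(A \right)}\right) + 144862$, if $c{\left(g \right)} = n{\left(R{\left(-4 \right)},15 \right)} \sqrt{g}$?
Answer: $-113094 + \frac{17 i \sqrt{30}}{3} \approx -1.1309 \cdot 10^{5} + 31.038 i$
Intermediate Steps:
$R{\left(U \right)} = 2 U$
$A = -270$ ($A = -14 + 2 \left(4 + 12\right) \left(-8\right) = -14 + 2 \cdot 16 \left(-8\right) = -14 + 2 \left(-128\right) = -14 - 256 = -270$)
$n{\left(x,M \right)} = \frac{17}{9}$ ($n{\left(x,M \right)} = \frac{1}{9} \cdot 17 = \frac{17}{9}$)
$c{\left(g \right)} = \frac{17 \sqrt{g}}{9}$
$\left(-257956 + c{\left(A \right)}\right) + 144862 = \left(-257956 + \frac{17 \sqrt{-270}}{9}\right) + 144862 = \left(-257956 + \frac{17 \cdot 3 i \sqrt{30}}{9}\right) + 144862 = \left(-257956 + \frac{17 i \sqrt{30}}{3}\right) + 144862 = -113094 + \frac{17 i \sqrt{30}}{3}$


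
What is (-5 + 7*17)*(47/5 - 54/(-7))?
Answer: 68286/35 ≈ 1951.0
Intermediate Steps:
(-5 + 7*17)*(47/5 - 54/(-7)) = (-5 + 119)*(47*(⅕) - 54*(-⅐)) = 114*(47/5 + 54/7) = 114*(599/35) = 68286/35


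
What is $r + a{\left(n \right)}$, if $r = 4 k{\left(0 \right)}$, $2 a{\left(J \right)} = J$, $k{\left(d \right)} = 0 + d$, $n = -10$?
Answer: $-5$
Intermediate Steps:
$k{\left(d \right)} = d$
$a{\left(J \right)} = \frac{J}{2}$
$r = 0$ ($r = 4 \cdot 0 = 0$)
$r + a{\left(n \right)} = 0 + \frac{1}{2} \left(-10\right) = 0 - 5 = -5$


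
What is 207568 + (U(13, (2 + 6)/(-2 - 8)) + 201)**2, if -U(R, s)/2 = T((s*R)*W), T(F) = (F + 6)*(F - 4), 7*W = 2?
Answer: 400257720209/1500625 ≈ 2.6673e+5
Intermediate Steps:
W = 2/7 (W = (1/7)*2 = 2/7 ≈ 0.28571)
T(F) = (-4 + F)*(6 + F) (T(F) = (6 + F)*(-4 + F) = (-4 + F)*(6 + F))
U(R, s) = 48 - 8*R*s/7 - 8*R**2*s**2/49 (U(R, s) = -2*(-24 + ((s*R)*(2/7))**2 + 2*((s*R)*(2/7))) = -2*(-24 + ((R*s)*(2/7))**2 + 2*((R*s)*(2/7))) = -2*(-24 + (2*R*s/7)**2 + 2*(2*R*s/7)) = -2*(-24 + 4*R**2*s**2/49 + 4*R*s/7) = -2*(-24 + 4*R*s/7 + 4*R**2*s**2/49) = 48 - 8*R*s/7 - 8*R**2*s**2/49)
207568 + (U(13, (2 + 6)/(-2 - 8)) + 201)**2 = 207568 + ((48 - 8/7*13*(2 + 6)/(-2 - 8) - 8/49*13**2*((2 + 6)/(-2 - 8))**2) + 201)**2 = 207568 + ((48 - 8/7*13*8/(-10) - 8/49*169*(8/(-10))**2) + 201)**2 = 207568 + ((48 - 8/7*13*8*(-1/10) - 8/49*169*(8*(-1/10))**2) + 201)**2 = 207568 + ((48 - 8/7*13*(-4/5) - 8/49*169*(-4/5)**2) + 201)**2 = 207568 + ((48 + 416/35 - 8/49*169*16/25) + 201)**2 = 207568 + ((48 + 416/35 - 21632/1225) + 201)**2 = 207568 + (51728/1225 + 201)**2 = 207568 + (297953/1225)**2 = 207568 + 88775990209/1500625 = 400257720209/1500625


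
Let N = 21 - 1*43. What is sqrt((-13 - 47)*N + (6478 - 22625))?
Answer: I*sqrt(14827) ≈ 121.77*I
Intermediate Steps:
N = -22 (N = 21 - 43 = -22)
sqrt((-13 - 47)*N + (6478 - 22625)) = sqrt((-13 - 47)*(-22) + (6478 - 22625)) = sqrt(-60*(-22) - 16147) = sqrt(1320 - 16147) = sqrt(-14827) = I*sqrt(14827)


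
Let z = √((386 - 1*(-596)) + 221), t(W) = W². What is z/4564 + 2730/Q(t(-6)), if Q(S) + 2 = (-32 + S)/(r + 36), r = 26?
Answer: -2821/2 + √1203/4564 ≈ -1410.5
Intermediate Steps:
Q(S) = -78/31 + S/62 (Q(S) = -2 + (-32 + S)/(26 + 36) = -2 + (-32 + S)/62 = -2 + (-32 + S)*(1/62) = -2 + (-16/31 + S/62) = -78/31 + S/62)
z = √1203 (z = √((386 + 596) + 221) = √(982 + 221) = √1203 ≈ 34.684)
z/4564 + 2730/Q(t(-6)) = √1203/4564 + 2730/(-78/31 + (1/62)*(-6)²) = √1203*(1/4564) + 2730/(-78/31 + (1/62)*36) = √1203/4564 + 2730/(-78/31 + 18/31) = √1203/4564 + 2730/(-60/31) = √1203/4564 + 2730*(-31/60) = √1203/4564 - 2821/2 = -2821/2 + √1203/4564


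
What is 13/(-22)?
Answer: -13/22 ≈ -0.59091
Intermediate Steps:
13/(-22) = -1/22*13 = -13/22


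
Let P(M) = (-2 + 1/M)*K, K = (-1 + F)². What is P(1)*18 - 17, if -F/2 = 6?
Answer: -3059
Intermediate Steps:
F = -12 (F = -2*6 = -12)
K = 169 (K = (-1 - 12)² = (-13)² = 169)
P(M) = -338 + 169/M (P(M) = (-2 + 1/M)*169 = -338 + 169/M)
P(1)*18 - 17 = (-338 + 169/1)*18 - 17 = (-338 + 169*1)*18 - 17 = (-338 + 169)*18 - 17 = -169*18 - 17 = -3042 - 17 = -3059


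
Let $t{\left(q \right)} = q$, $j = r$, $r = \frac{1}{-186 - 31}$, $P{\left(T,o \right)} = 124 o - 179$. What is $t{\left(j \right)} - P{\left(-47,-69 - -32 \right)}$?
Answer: $\frac{1034438}{217} \approx 4767.0$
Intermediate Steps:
$P{\left(T,o \right)} = -179 + 124 o$
$r = - \frac{1}{217}$ ($r = \frac{1}{-217} = - \frac{1}{217} \approx -0.0046083$)
$j = - \frac{1}{217} \approx -0.0046083$
$t{\left(j \right)} - P{\left(-47,-69 - -32 \right)} = - \frac{1}{217} - \left(-179 + 124 \left(-69 - -32\right)\right) = - \frac{1}{217} - \left(-179 + 124 \left(-69 + 32\right)\right) = - \frac{1}{217} - \left(-179 + 124 \left(-37\right)\right) = - \frac{1}{217} - \left(-179 - 4588\right) = - \frac{1}{217} - -4767 = - \frac{1}{217} + 4767 = \frac{1034438}{217}$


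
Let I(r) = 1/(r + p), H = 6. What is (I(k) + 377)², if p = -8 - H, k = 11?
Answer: 1276900/9 ≈ 1.4188e+5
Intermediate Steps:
p = -14 (p = -8 - 1*6 = -8 - 6 = -14)
I(r) = 1/(-14 + r) (I(r) = 1/(r - 14) = 1/(-14 + r))
(I(k) + 377)² = (1/(-14 + 11) + 377)² = (1/(-3) + 377)² = (-⅓ + 377)² = (1130/3)² = 1276900/9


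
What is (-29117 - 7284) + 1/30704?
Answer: -1117656303/30704 ≈ -36401.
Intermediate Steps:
(-29117 - 7284) + 1/30704 = -36401 + 1/30704 = -1117656303/30704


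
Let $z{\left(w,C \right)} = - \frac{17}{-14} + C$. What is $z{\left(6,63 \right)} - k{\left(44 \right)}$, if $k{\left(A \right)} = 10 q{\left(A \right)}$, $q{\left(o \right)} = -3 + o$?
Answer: $- \frac{4841}{14} \approx -345.79$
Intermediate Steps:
$k{\left(A \right)} = -30 + 10 A$ ($k{\left(A \right)} = 10 \left(-3 + A\right) = -30 + 10 A$)
$z{\left(w,C \right)} = \frac{17}{14} + C$ ($z{\left(w,C \right)} = \left(-17\right) \left(- \frac{1}{14}\right) + C = \frac{17}{14} + C$)
$z{\left(6,63 \right)} - k{\left(44 \right)} = \left(\frac{17}{14} + 63\right) - \left(-30 + 10 \cdot 44\right) = \frac{899}{14} - \left(-30 + 440\right) = \frac{899}{14} - 410 = - \frac{4841}{14}$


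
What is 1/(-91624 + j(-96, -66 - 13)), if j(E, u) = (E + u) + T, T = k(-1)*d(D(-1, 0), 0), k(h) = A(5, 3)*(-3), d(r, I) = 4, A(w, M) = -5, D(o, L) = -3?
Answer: -1/91739 ≈ -1.0900e-5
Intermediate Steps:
k(h) = 15 (k(h) = -5*(-3) = 15)
T = 60 (T = 15*4 = 60)
j(E, u) = 60 + E + u (j(E, u) = (E + u) + 60 = 60 + E + u)
1/(-91624 + j(-96, -66 - 13)) = 1/(-91624 + (60 - 96 + (-66 - 13))) = 1/(-91624 + (60 - 96 - 79)) = 1/(-91624 - 115) = 1/(-91739) = -1/91739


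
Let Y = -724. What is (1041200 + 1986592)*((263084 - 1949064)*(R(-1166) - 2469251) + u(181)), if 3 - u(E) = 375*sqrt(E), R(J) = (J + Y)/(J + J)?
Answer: 7348726868541667803888/583 - 1135422000*sqrt(181) ≈ 1.2605e+19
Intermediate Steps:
R(J) = (-724 + J)/(2*J) (R(J) = (J - 724)/(J + J) = (-724 + J)/((2*J)) = (-724 + J)*(1/(2*J)) = (-724 + J)/(2*J))
u(E) = 3 - 375*sqrt(E)
(1041200 + 1986592)*((263084 - 1949064)*(R(-1166) - 2469251) + u(181)) = (1041200 + 1986592)*((263084 - 1949064)*((1/2)*(-724 - 1166)/(-1166) - 2469251) + (3 - 375*sqrt(181))) = 3027792*(-1685980*((1/2)*(-1/1166)*(-1890) - 2469251) + (3 - 375*sqrt(181))) = 3027792*(-1685980*(945/1166 - 2469251) + (3 - 375*sqrt(181))) = 3027792*(-1685980*(-2879145721/1166) + (3 - 375*sqrt(181))) = 3027792*(2427091051345790/583 + (3 - 375*sqrt(181))) = 3027792*(2427091051347539/583 - 375*sqrt(181)) = 7348726868541667803888/583 - 1135422000*sqrt(181)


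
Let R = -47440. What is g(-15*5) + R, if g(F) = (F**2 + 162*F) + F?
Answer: -54040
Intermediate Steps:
g(F) = F**2 + 163*F
g(-15*5) + R = (-15*5)*(163 - 15*5) - 47440 = -75*(163 - 75) - 47440 = -75*88 - 47440 = -6600 - 47440 = -54040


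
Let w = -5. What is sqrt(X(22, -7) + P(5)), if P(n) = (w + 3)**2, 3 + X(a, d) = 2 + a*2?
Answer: sqrt(47) ≈ 6.8557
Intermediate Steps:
X(a, d) = -1 + 2*a (X(a, d) = -3 + (2 + a*2) = -3 + (2 + 2*a) = -1 + 2*a)
P(n) = 4 (P(n) = (-5 + 3)**2 = (-2)**2 = 4)
sqrt(X(22, -7) + P(5)) = sqrt((-1 + 2*22) + 4) = sqrt((-1 + 44) + 4) = sqrt(43 + 4) = sqrt(47)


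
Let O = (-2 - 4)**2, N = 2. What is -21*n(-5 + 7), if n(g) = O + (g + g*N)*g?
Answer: -1008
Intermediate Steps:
O = 36 (O = (-6)**2 = 36)
n(g) = 36 + 3*g**2 (n(g) = 36 + (g + g*2)*g = 36 + (g + 2*g)*g = 36 + (3*g)*g = 36 + 3*g**2)
-21*n(-5 + 7) = -21*(36 + 3*(-5 + 7)**2) = -21*(36 + 3*2**2) = -21*(36 + 3*4) = -21*(36 + 12) = -21*48 = -1008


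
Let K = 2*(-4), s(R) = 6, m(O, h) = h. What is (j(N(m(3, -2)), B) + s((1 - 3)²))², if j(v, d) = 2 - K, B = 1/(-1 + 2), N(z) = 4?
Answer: 256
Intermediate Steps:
K = -8
B = 1 (B = 1/1 = 1)
j(v, d) = 10 (j(v, d) = 2 - 1*(-8) = 2 + 8 = 10)
(j(N(m(3, -2)), B) + s((1 - 3)²))² = (10 + 6)² = 16² = 256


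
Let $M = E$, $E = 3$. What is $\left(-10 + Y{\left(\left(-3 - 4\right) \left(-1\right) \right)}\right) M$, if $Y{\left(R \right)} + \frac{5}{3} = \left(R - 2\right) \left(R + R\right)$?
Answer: $175$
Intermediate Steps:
$M = 3$
$Y{\left(R \right)} = - \frac{5}{3} + 2 R \left(-2 + R\right)$ ($Y{\left(R \right)} = - \frac{5}{3} + \left(R - 2\right) \left(R + R\right) = - \frac{5}{3} + \left(-2 + R\right) 2 R = - \frac{5}{3} + 2 R \left(-2 + R\right)$)
$\left(-10 + Y{\left(\left(-3 - 4\right) \left(-1\right) \right)}\right) M = \left(-10 - \left(\frac{5}{3} - 2 \left(-3 - 4\right)^{2} + 4 \left(-3 - 4\right) \left(-1\right)\right)\right) 3 = \left(-10 - \left(\frac{5}{3} - 98 + 4 \left(-7\right) \left(-1\right)\right)\right) 3 = \left(-10 - \left(\frac{89}{3} - 98\right)\right) 3 = \left(-10 - - \frac{205}{3}\right) 3 = \left(-10 + \frac{205}{3}\right) 3 = \frac{175}{3} \cdot 3 = 175$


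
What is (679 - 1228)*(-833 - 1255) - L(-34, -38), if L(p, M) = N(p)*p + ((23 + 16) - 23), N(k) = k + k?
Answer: 1143984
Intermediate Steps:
N(k) = 2*k
L(p, M) = 16 + 2*p² (L(p, M) = (2*p)*p + ((23 + 16) - 23) = 2*p² + (39 - 23) = 2*p² + 16 = 16 + 2*p²)
(679 - 1228)*(-833 - 1255) - L(-34, -38) = (679 - 1228)*(-833 - 1255) - (16 + 2*(-34)²) = -549*(-2088) - (16 + 2*1156) = 1146312 - (16 + 2312) = 1146312 - 1*2328 = 1146312 - 2328 = 1143984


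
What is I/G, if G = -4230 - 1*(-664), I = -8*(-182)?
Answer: -728/1783 ≈ -0.40830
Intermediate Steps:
I = 1456
G = -3566 (G = -4230 + 664 = -3566)
I/G = 1456/(-3566) = 1456*(-1/3566) = -728/1783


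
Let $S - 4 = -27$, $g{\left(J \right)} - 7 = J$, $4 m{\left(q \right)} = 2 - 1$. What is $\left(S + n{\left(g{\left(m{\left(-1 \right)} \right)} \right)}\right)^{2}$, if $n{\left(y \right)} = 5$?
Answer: $324$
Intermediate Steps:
$m{\left(q \right)} = \frac{1}{4}$ ($m{\left(q \right)} = \frac{2 - 1}{4} = \frac{1}{4} \cdot 1 = \frac{1}{4}$)
$g{\left(J \right)} = 7 + J$
$S = -23$ ($S = 4 - 27 = -23$)
$\left(S + n{\left(g{\left(m{\left(-1 \right)} \right)} \right)}\right)^{2} = \left(-23 + 5\right)^{2} = \left(-18\right)^{2} = 324$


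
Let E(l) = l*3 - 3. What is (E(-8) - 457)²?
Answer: 234256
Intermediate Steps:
E(l) = -3 + 3*l (E(l) = 3*l - 3 = -3 + 3*l)
(E(-8) - 457)² = ((-3 + 3*(-8)) - 457)² = ((-3 - 24) - 457)² = (-27 - 457)² = (-484)² = 234256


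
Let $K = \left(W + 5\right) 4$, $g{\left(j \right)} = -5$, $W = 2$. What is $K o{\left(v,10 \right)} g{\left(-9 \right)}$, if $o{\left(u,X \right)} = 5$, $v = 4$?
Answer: $-700$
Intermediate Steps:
$K = 28$ ($K = \left(2 + 5\right) 4 = 7 \cdot 4 = 28$)
$K o{\left(v,10 \right)} g{\left(-9 \right)} = 28 \cdot 5 \left(-5\right) = 140 \left(-5\right) = -700$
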